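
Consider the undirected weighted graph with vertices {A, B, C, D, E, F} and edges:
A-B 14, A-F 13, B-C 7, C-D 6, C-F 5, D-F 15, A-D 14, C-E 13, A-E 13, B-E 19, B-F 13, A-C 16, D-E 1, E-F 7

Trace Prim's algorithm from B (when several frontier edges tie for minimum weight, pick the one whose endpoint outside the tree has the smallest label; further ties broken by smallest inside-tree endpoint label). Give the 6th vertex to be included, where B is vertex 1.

A

Prim's algorithm from B:
Step 1: frontier [B-C 7, B-F 13, A-B 14, B-E 19] → take B-C (7); add C.
Step 2: frontier [B-F 13, A-B 14, B-E 19, C-F 5, C-D 6, C-E 13, A-C 16] → take C-F (5); add F.
Step 3: frontier [A-B 14, B-E 19, C-D 6, C-E 13, A-C 16, E-F 7, A-F 13, D-F 15] → take C-D (6); add D.
Step 4: frontier [A-B 14, B-E 19, C-E 13, A-C 16, D-E 1, A-D 14, E-F 7, A-F 13] → take D-E (1); add E.
Step 5: frontier [A-B 14, A-C 16, A-D 14, A-E 13, A-F 13] → take A-E (13); add A.
Vertex order: B, C, F, D, E, A. The 6th vertex is A.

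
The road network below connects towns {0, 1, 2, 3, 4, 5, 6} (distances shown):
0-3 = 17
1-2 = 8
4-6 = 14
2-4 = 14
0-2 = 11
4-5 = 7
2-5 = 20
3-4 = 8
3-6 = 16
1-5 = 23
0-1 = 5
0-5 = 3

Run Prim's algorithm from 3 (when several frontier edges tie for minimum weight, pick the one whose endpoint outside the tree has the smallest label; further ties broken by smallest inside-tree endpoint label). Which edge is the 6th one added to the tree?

Grow the tree from 3 using Prim:
Step 1: cheapest edge leaving the tree is 3-4 (8); add 4.
Step 2: cheapest edge leaving the tree is 4-5 (7); add 5.
Step 3: cheapest edge leaving the tree is 0-5 (3); add 0.
Step 4: cheapest edge leaving the tree is 0-1 (5); add 1.
Step 5: cheapest edge leaving the tree is 1-2 (8); add 2.
Step 6: cheapest edge leaving the tree is 4-6 (14); add 6.
The 6th edge added is 4-6.

4-6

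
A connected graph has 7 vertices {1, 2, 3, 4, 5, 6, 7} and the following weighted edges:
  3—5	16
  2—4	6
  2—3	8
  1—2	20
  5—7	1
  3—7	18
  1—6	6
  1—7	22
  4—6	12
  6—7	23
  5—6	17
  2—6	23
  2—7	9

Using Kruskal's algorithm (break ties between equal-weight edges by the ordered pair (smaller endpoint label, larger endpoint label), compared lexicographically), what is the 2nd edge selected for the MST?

Kruskal: consider edges lightest-first.
5—7 (1): add — endpoints in different components.
1—6 (6): add — endpoints in different components.
2—4 (6): add — endpoints in different components.
2—3 (8): add — endpoints in different components.
2—7 (9): add — endpoints in different components.
4—6 (12): add — endpoints in different components.
The 2nd edge added is 1—6.

1-6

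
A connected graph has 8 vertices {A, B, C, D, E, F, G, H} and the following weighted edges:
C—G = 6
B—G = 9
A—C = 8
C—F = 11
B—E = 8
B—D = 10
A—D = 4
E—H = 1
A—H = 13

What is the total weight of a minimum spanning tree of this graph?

Prim, starting at B.
Step 1: frontier [B—E 8, B—G 9, B—D 10] → take B—E (8); add E.
Step 2: frontier [B—G 9, B—D 10, E—H 1] → take E—H (1); add H.
Step 3: frontier [B—G 9, B—D 10, A—H 13] → take B—G (9); add G.
Step 4: frontier [B—D 10, C—G 6, A—H 13] → take C—G (6); add C.
Step 5: frontier [B—D 10, A—C 8, C—F 11, A—H 13] → take A—C (8); add A.
Step 6: frontier [A—D 4, B—D 10, C—F 11] → take A—D (4); add D.
Step 7: frontier [C—F 11] → take C—F (11); add F.
MST edges: B—E, E—H, B—G, C—G, A—C, A—D, C—F; total weight 8+1+9+6+8+4+11 = 47.

47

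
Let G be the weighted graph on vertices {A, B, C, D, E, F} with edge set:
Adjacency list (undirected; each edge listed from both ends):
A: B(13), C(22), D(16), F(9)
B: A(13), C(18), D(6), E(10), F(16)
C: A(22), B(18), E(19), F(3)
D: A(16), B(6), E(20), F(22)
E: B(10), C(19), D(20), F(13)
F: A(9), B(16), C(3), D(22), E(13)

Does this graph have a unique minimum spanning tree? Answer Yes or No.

Kruskal: consider edges lightest-first.
C-F (3): add. Components now {A} {B} {C,F} {D} {E}
B-D (6): add. Components now {A} {B,D} {C,F} {E}
A-F (9): add. Components now {A,C,F} {B,D} {E}
B-E (10): add. Components now {A,C,F} {B,D,E}
A-B (13): add. Components now {A,B,C,D,E,F}
Non-tree edge E-F has weight 13, equal to the heaviest edge on its tree cycle — swapping gives another MST of the same weight. Not unique.

No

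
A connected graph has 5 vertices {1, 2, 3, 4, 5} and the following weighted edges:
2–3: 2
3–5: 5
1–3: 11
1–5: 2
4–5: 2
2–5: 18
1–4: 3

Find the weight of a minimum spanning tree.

11

Prim's algorithm from 2:
Step 1: cheapest edge leaving the tree is 2–3 (2); add 3.
Step 2: cheapest edge leaving the tree is 3–5 (5); add 5.
Step 3: cheapest edge leaving the tree is 1–5 (2); add 1.
Step 4: cheapest edge leaving the tree is 4–5 (2); add 4.
MST edges: 2–3, 3–5, 1–5, 4–5; total weight 2+5+2+2 = 11.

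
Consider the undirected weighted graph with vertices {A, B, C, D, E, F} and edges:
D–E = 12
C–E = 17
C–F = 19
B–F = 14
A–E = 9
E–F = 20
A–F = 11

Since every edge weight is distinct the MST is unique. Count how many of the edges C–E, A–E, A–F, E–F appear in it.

Kruskal: consider edges lightest-first.
A–E (9): add — endpoints in different components.
A–F (11): add — endpoints in different components.
D–E (12): add — endpoints in different components.
B–F (14): add — endpoints in different components.
C–E (17): add — endpoints in different components.
MST edge set: {A–E, A–F, D–E, B–F, C–E}.
Of the listed edges, {C–E, A–E, A–F} are in the MST → 3.

3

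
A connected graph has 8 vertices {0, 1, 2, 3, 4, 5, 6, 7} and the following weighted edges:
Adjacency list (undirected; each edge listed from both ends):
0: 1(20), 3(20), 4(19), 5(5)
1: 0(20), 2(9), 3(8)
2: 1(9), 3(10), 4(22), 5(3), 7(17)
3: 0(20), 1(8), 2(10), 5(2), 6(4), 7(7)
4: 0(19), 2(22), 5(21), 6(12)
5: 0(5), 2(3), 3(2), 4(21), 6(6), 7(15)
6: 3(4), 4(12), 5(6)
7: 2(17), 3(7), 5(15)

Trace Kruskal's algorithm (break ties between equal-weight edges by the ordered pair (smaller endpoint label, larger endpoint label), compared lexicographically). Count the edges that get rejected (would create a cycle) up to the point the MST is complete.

Kruskal: consider edges lightest-first.
3-5 (2): add — endpoints in different components.
2-5 (3): add — endpoints in different components.
3-6 (4): add — endpoints in different components.
0-5 (5): add — endpoints in different components.
5-6 (6): skip — 5 and 6 already connected.
3-7 (7): add — endpoints in different components.
1-3 (8): add — endpoints in different components.
1-2 (9): skip — 1 and 2 already connected.
2-3 (10): skip — 2 and 3 already connected.
4-6 (12): add — endpoints in different components.
Edges rejected before the tree was complete: 3.

3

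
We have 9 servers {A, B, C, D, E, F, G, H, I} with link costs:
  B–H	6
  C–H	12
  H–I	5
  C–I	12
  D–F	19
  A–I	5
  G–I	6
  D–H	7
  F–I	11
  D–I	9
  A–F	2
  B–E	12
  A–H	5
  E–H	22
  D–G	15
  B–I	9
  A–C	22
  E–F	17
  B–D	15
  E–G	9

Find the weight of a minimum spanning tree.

Prim's algorithm from B:
Step 1: cheapest edge leaving the tree is B–H (6); add H.
Step 2: cheapest edge leaving the tree is A–H (5); add A.
Step 3: cheapest edge leaving the tree is A–F (2); add F.
Step 4: cheapest edge leaving the tree is A–I (5); add I.
Step 5: cheapest edge leaving the tree is G–I (6); add G.
Step 6: cheapest edge leaving the tree is D–H (7); add D.
Step 7: cheapest edge leaving the tree is E–G (9); add E.
Step 8: cheapest edge leaving the tree is C–H (12); add C.
MST edges: B–H, A–H, A–F, A–I, G–I, D–H, E–G, C–H; total weight 6+5+2+5+6+7+9+12 = 52.

52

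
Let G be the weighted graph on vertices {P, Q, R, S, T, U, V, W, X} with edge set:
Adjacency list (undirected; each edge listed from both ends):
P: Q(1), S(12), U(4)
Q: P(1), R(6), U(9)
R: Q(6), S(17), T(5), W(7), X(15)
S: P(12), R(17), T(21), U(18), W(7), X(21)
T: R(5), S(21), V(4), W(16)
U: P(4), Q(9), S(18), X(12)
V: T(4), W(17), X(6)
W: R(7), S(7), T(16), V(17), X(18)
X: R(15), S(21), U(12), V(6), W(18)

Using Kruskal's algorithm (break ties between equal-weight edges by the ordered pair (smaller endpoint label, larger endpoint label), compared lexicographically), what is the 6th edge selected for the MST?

V-X

Sort edges by weight, then run Kruskal:
P Q (1): add — endpoints in different components.
P U (4): add — endpoints in different components.
T V (4): add — endpoints in different components.
R T (5): add — endpoints in different components.
Q R (6): add — endpoints in different components.
V X (6): add — endpoints in different components.
R W (7): add — endpoints in different components.
S W (7): add — endpoints in different components.
The 6th edge added is V X.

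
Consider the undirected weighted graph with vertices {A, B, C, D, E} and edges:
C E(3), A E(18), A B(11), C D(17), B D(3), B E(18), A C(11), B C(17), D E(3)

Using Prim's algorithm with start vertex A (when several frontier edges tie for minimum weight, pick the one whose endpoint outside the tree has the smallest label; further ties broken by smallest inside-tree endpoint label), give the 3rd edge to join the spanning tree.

D-E

Prim, starting at A.
Step 1: cheapest edge leaving the tree is A B (11); add B.
Step 2: cheapest edge leaving the tree is B D (3); add D.
Step 3: cheapest edge leaving the tree is D E (3); add E.
Step 4: cheapest edge leaving the tree is C E (3); add C.
The 3rd edge added is D E.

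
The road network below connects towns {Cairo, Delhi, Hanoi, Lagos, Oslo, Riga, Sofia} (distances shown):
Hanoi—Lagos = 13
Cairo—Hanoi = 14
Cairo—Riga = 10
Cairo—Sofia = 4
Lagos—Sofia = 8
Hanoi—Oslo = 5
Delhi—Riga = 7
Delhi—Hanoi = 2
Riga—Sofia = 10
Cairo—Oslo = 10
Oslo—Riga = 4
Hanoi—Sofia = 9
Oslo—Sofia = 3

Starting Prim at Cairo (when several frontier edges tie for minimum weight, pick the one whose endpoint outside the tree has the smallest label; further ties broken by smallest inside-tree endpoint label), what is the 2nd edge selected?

Grow the tree from Cairo using Prim:
Step 1: frontier [Cairo—Sofia 4, Cairo—Oslo 10, Cairo—Riga 10, Cairo—Hanoi 14] → take Cairo—Sofia (4); add Sofia.
Step 2: frontier [Cairo—Oslo 10, Cairo—Riga 10, Cairo—Hanoi 14, Oslo—Sofia 3, Lagos—Sofia 8, Hanoi—Sofia 9, Riga—Sofia 10] → take Oslo—Sofia (3); add Oslo.
Step 3: frontier [Cairo—Riga 10, Cairo—Hanoi 14, Oslo—Riga 4, Hanoi—Oslo 5, Lagos—Sofia 8, Hanoi—Sofia 9, Riga—Sofia 10] → take Oslo—Riga (4); add Riga.
Step 4: frontier [Cairo—Hanoi 14, Hanoi—Oslo 5, Delhi—Riga 7, Lagos—Sofia 8, Hanoi—Sofia 9] → take Hanoi—Oslo (5); add Hanoi.
Step 5: frontier [Delhi—Hanoi 2, Hanoi—Lagos 13, Delhi—Riga 7, Lagos—Sofia 8] → take Delhi—Hanoi (2); add Delhi.
Step 6: frontier [Hanoi—Lagos 13, Lagos—Sofia 8] → take Lagos—Sofia (8); add Lagos.
The 2nd edge added is Oslo—Sofia.

Oslo-Sofia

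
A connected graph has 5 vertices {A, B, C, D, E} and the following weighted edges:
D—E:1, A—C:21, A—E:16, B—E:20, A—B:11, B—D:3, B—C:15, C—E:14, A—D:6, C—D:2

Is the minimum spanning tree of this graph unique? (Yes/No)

Sort edges by weight, then run Kruskal:
D—E (1): add. Components now {A} {B} {C} {D,E}
C—D (2): add. Components now {A} {B} {C,D,E}
B—D (3): add. Components now {A} {B,C,D,E}
A—D (6): add. Components now {A,B,C,D,E}
Every non-tree edge has weight strictly greater than the heaviest edge on the tree path between its endpoints, so the MST is unique.

Yes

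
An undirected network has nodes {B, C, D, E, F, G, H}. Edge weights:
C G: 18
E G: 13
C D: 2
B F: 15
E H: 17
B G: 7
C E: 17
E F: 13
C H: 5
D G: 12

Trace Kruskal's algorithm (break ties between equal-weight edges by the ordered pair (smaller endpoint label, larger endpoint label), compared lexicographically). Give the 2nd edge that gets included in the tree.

C-H

Kruskal's algorithm — process edges by increasing weight (ties by edge label):
C D (2): add. Components now {B} {C,D} {E} {F} {G} {H}
C H (5): add. Components now {B} {C,D,H} {E} {F} {G}
B G (7): add. Components now {B,G} {C,D,H} {E} {F}
D G (12): add. Components now {B,C,D,G,H} {E} {F}
E F (13): add. Components now {B,C,D,G,H} {E,F}
E G (13): add. Components now {B,C,D,E,F,G,H}
The 2nd edge added is C H.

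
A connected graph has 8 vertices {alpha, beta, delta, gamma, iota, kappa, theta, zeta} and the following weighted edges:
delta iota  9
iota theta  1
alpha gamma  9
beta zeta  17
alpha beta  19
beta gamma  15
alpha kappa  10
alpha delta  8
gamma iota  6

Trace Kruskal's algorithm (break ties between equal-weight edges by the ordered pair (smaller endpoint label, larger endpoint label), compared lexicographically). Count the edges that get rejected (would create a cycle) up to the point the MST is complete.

Kruskal: consider edges lightest-first.
iota theta (1): add — endpoints in different components.
gamma iota (6): add — endpoints in different components.
alpha delta (8): add — endpoints in different components.
alpha gamma (9): add — endpoints in different components.
delta iota (9): skip — iota and delta already connected.
alpha kappa (10): add — endpoints in different components.
beta gamma (15): add — endpoints in different components.
beta zeta (17): add — endpoints in different components.
Edges rejected before the tree was complete: 1.

1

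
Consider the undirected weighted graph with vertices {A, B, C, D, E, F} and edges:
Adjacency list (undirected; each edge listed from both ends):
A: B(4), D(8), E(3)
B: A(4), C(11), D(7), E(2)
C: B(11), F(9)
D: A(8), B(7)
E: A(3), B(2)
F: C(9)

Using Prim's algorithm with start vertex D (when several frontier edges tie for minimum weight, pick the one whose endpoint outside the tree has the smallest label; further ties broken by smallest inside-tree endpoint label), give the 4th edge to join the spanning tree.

Grow the tree from D using Prim:
Step 1: cheapest edge leaving the tree is B–D (7); add B.
Step 2: cheapest edge leaving the tree is B–E (2); add E.
Step 3: cheapest edge leaving the tree is A–E (3); add A.
Step 4: cheapest edge leaving the tree is B–C (11); add C.
Step 5: cheapest edge leaving the tree is C–F (9); add F.
The 4th edge added is B–C.

B-C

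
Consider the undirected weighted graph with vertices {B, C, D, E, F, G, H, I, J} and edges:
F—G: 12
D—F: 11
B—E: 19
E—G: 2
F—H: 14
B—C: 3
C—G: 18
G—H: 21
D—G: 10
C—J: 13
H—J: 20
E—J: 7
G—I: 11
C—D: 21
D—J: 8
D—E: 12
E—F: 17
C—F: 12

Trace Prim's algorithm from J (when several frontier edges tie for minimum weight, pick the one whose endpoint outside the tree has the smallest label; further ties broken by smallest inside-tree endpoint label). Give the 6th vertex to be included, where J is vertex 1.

I

Grow the tree from J using Prim:
Step 1: cheapest edge leaving the tree is E—J (7); add E.
Step 2: cheapest edge leaving the tree is E—G (2); add G.
Step 3: cheapest edge leaving the tree is D—J (8); add D.
Step 4: cheapest edge leaving the tree is D—F (11); add F.
Step 5: cheapest edge leaving the tree is G—I (11); add I.
Step 6: cheapest edge leaving the tree is C—F (12); add C.
Step 7: cheapest edge leaving the tree is B—C (3); add B.
Step 8: cheapest edge leaving the tree is F—H (14); add H.
Vertex order: J, E, G, D, F, I, C, B, H. The 6th vertex is I.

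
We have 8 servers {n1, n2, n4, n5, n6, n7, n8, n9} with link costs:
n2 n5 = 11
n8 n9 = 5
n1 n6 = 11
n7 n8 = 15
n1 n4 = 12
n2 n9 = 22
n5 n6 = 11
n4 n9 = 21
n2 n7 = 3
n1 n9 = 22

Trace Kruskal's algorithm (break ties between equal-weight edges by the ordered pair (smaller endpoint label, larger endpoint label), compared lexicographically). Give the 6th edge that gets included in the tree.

Kruskal's algorithm — process edges by increasing weight (ties by edge label):
n2 n7 (3): add — endpoints in different components.
n8 n9 (5): add — endpoints in different components.
n1 n6 (11): add — endpoints in different components.
n2 n5 (11): add — endpoints in different components.
n5 n6 (11): add — endpoints in different components.
n1 n4 (12): add — endpoints in different components.
n7 n8 (15): add — endpoints in different components.
The 6th edge added is n1 n4.

n1-n4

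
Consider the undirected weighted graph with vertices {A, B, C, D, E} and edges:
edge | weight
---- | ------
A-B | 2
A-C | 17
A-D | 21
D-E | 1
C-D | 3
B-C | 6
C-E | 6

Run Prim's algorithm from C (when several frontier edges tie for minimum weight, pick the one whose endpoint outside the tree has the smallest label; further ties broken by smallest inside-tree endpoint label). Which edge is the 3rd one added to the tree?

Prim, starting at C.
Step 1: frontier [C-D 3, B-C 6, C-E 6, A-C 17] → take C-D (3); add D.
Step 2: frontier [B-C 6, C-E 6, A-C 17, D-E 1, A-D 21] → take D-E (1); add E.
Step 3: frontier [B-C 6, A-C 17, A-D 21] → take B-C (6); add B.
Step 4: frontier [A-B 2, A-C 17, A-D 21] → take A-B (2); add A.
The 3rd edge added is B-C.

B-C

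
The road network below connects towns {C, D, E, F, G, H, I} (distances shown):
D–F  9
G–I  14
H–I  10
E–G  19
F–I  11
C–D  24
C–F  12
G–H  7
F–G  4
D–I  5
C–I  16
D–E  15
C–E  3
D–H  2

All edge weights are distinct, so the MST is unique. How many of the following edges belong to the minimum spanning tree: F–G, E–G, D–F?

1

Sort edges by weight, then run Kruskal:
D–H (2): add. Components now {C} {D,H} {E} {F} {G} {I}
C–E (3): add. Components now {C,E} {D,H} {F} {G} {I}
F–G (4): add. Components now {C,E} {D,H} {F,G} {I}
D–I (5): add. Components now {C,E} {D,H,I} {F,G}
G–H (7): add. Components now {C,E} {D,F,G,H,I}
D–F (9): skip — D and F already connected.
H–I (10): skip — H and I already connected.
F–I (11): skip — F and I already connected.
C–F (12): add. Components now {C,D,E,F,G,H,I}
MST edge set: {D–H, C–E, F–G, D–I, G–H, C–F}.
Of the listed edges, {F–G} are in the MST → 1.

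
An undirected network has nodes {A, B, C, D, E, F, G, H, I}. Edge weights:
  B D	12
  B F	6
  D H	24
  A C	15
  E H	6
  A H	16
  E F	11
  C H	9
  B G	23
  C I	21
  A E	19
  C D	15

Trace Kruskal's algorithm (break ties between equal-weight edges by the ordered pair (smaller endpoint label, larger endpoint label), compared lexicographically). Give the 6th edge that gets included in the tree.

A-C

Sort edges by weight, then run Kruskal:
B F (6): add — endpoints in different components.
E H (6): add — endpoints in different components.
C H (9): add — endpoints in different components.
E F (11): add — endpoints in different components.
B D (12): add — endpoints in different components.
A C (15): add — endpoints in different components.
C D (15): skip — C and D already connected.
A H (16): skip — A and H already connected.
A E (19): skip — A and E already connected.
C I (21): add — endpoints in different components.
B G (23): add — endpoints in different components.
The 6th edge added is A C.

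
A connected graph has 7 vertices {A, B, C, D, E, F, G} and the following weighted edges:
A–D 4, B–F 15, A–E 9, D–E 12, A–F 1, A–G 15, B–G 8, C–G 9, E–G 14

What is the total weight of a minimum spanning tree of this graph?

45

Sort edges by weight, then run Kruskal:
A–F (1): add — endpoints in different components.
A–D (4): add — endpoints in different components.
B–G (8): add — endpoints in different components.
A–E (9): add — endpoints in different components.
C–G (9): add — endpoints in different components.
D–E (12): skip — D and E already connected.
E–G (14): add — endpoints in different components.
MST edges: A–F, A–D, B–G, A–E, C–G, E–G; total weight 1+4+8+9+9+14 = 45.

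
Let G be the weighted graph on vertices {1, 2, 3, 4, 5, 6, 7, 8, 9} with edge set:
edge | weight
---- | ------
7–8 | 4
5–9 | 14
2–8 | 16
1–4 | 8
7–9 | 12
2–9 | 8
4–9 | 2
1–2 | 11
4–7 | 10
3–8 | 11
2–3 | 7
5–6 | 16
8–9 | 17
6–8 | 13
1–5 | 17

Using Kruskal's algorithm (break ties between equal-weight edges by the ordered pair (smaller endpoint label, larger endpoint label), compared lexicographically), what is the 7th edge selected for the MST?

Kruskal: consider edges lightest-first.
4–9 (2): add — endpoints in different components.
7–8 (4): add — endpoints in different components.
2–3 (7): add — endpoints in different components.
1–4 (8): add — endpoints in different components.
2–9 (8): add — endpoints in different components.
4–7 (10): add — endpoints in different components.
1–2 (11): skip — 1 and 2 already connected.
3–8 (11): skip — 3 and 8 already connected.
7–9 (12): skip — 7 and 9 already connected.
6–8 (13): add — endpoints in different components.
5–9 (14): add — endpoints in different components.
The 7th edge added is 6–8.

6-8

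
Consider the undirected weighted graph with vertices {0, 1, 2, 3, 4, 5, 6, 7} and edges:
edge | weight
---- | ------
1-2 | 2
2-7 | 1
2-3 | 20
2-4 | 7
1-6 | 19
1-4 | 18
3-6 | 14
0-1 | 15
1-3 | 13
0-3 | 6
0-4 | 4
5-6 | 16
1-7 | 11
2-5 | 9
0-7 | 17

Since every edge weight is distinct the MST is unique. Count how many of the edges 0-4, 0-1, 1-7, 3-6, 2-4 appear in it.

Kruskal: consider edges lightest-first.
2-7 (1): add — endpoints in different components.
1-2 (2): add — endpoints in different components.
0-4 (4): add — endpoints in different components.
0-3 (6): add — endpoints in different components.
2-4 (7): add — endpoints in different components.
2-5 (9): add — endpoints in different components.
1-7 (11): skip — 1 and 7 already connected.
1-3 (13): skip — 1 and 3 already connected.
3-6 (14): add — endpoints in different components.
MST edge set: {2-7, 1-2, 0-4, 0-3, 2-4, 2-5, 3-6}.
Of the listed edges, {0-4, 3-6, 2-4} are in the MST → 3.

3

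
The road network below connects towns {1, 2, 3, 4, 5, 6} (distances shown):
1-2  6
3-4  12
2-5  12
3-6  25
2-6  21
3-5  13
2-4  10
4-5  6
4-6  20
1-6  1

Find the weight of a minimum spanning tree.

Kruskal: consider edges lightest-first.
1-6 (1): add. Components now {1,6} {2} {3} {4} {5}
1-2 (6): add. Components now {1,2,6} {3} {4} {5}
4-5 (6): add. Components now {1,2,6} {3} {4,5}
2-4 (10): add. Components now {1,2,4,5,6} {3}
2-5 (12): skip — 2 and 5 already connected.
3-4 (12): add. Components now {1,2,3,4,5,6}
MST edges: 1-6, 1-2, 4-5, 2-4, 3-4; total weight 1+6+6+10+12 = 35.

35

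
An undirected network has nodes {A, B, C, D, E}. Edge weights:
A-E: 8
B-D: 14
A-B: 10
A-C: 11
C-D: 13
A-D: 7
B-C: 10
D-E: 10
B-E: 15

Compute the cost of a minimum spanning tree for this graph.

Sort edges by weight, then run Kruskal:
A-D (7): add. Components now {A,D} {B} {C} {E}
A-E (8): add. Components now {A,D,E} {B} {C}
A-B (10): add. Components now {A,B,D,E} {C}
B-C (10): add. Components now {A,B,C,D,E}
MST edges: A-D, A-E, A-B, B-C; total weight 7+8+10+10 = 35.

35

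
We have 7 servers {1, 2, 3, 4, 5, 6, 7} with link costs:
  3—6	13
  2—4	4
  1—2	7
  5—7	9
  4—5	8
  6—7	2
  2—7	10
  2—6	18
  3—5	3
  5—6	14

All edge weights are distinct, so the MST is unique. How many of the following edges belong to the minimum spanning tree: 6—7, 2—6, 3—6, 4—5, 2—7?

Sort edges by weight, then run Kruskal:
6—7 (2): add — endpoints in different components.
3—5 (3): add — endpoints in different components.
2—4 (4): add — endpoints in different components.
1—2 (7): add — endpoints in different components.
4—5 (8): add — endpoints in different components.
5—7 (9): add — endpoints in different components.
MST edge set: {6—7, 3—5, 2—4, 1—2, 4—5, 5—7}.
Of the listed edges, {6—7, 4—5} are in the MST → 2.

2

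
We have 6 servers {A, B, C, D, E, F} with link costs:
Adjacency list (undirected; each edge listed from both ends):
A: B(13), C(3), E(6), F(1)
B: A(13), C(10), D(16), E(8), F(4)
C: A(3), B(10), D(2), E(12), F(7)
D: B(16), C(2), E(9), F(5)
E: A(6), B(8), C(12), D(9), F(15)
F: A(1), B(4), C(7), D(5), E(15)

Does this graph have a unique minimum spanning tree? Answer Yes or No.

Kruskal's algorithm — process edges by increasing weight (ties by edge label):
A–F (1): add. Components now {A,F} {B} {C} {D} {E}
C–D (2): add. Components now {A,F} {B} {C,D} {E}
A–C (3): add. Components now {A,C,D,F} {B} {E}
B–F (4): add. Components now {A,B,C,D,F} {E}
D–F (5): skip — D and F already connected.
A–E (6): add. Components now {A,B,C,D,E,F}
Every non-tree edge has weight strictly greater than the heaviest edge on the tree path between its endpoints, so the MST is unique.

Yes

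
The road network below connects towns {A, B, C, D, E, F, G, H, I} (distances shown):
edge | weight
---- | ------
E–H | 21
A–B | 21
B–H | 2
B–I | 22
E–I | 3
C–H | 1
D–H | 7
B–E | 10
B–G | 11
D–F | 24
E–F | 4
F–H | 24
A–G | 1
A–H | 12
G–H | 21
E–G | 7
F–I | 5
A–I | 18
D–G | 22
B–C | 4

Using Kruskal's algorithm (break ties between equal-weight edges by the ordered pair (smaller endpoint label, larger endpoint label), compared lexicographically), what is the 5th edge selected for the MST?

Kruskal's algorithm — process edges by increasing weight (ties by edge label):
A–G (1): add — endpoints in different components.
C–H (1): add — endpoints in different components.
B–H (2): add — endpoints in different components.
E–I (3): add — endpoints in different components.
B–C (4): skip — B and C already connected.
E–F (4): add — endpoints in different components.
F–I (5): skip — F and I already connected.
D–H (7): add — endpoints in different components.
E–G (7): add — endpoints in different components.
B–E (10): add — endpoints in different components.
The 5th edge added is E–F.

E-F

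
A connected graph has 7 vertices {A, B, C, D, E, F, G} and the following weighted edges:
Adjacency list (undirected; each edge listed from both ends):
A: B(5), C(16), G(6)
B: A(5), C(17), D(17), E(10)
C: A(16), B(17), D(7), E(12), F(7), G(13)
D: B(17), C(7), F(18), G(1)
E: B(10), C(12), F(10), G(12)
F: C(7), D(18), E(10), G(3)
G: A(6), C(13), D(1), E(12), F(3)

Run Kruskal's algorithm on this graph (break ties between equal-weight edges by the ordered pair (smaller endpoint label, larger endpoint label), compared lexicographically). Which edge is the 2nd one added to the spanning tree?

Kruskal's algorithm — process edges by increasing weight (ties by edge label):
D-G (1): add. Components now {A} {B} {C} {D,G} {E} {F}
F-G (3): add. Components now {A} {B} {C} {D,F,G} {E}
A-B (5): add. Components now {A,B} {C} {D,F,G} {E}
A-G (6): add. Components now {A,B,D,F,G} {C} {E}
C-D (7): add. Components now {A,B,C,D,F,G} {E}
C-F (7): skip — C and F already connected.
B-E (10): add. Components now {A,B,C,D,E,F,G}
The 2nd edge added is F-G.

F-G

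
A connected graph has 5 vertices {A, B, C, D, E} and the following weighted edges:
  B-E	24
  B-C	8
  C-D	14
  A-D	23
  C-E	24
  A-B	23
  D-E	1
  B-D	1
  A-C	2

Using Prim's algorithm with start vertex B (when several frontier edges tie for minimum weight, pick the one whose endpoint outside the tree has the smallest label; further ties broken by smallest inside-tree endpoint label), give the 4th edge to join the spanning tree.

A-C

Prim, starting at B.
Step 1: frontier [B-D 1, B-C 8, A-B 23, B-E 24] → take B-D (1); add D.
Step 2: frontier [B-C 8, A-B 23, B-E 24, D-E 1, C-D 14, A-D 23] → take D-E (1); add E.
Step 3: frontier [B-C 8, A-B 23, C-D 14, A-D 23, C-E 24] → take B-C (8); add C.
Step 4: frontier [A-B 23, A-C 2, A-D 23] → take A-C (2); add A.
The 4th edge added is A-C.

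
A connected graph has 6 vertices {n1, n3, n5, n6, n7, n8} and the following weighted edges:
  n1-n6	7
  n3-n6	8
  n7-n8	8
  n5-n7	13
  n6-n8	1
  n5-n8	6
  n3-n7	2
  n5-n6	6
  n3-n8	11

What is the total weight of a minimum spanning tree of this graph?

24

Prim's algorithm from n3:
Step 1: cheapest edge leaving the tree is n3-n7 (2); add n7.
Step 2: cheapest edge leaving the tree is n3-n6 (8); add n6.
Step 3: cheapest edge leaving the tree is n6-n8 (1); add n8.
Step 4: cheapest edge leaving the tree is n5-n6 (6); add n5.
Step 5: cheapest edge leaving the tree is n1-n6 (7); add n1.
MST edges: n3-n7, n3-n6, n6-n8, n5-n6, n1-n6; total weight 2+8+1+6+7 = 24.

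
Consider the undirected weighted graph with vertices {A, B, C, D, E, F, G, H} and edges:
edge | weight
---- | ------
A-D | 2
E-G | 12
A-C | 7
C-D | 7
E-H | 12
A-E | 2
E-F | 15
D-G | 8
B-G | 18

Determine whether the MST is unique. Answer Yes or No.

No

Kruskal: consider edges lightest-first.
A-D (2): add — endpoints in different components.
A-E (2): add — endpoints in different components.
A-C (7): add — endpoints in different components.
C-D (7): skip — C and D already connected.
D-G (8): add — endpoints in different components.
E-G (12): skip — E and G already connected.
E-H (12): add — endpoints in different components.
E-F (15): add — endpoints in different components.
B-G (18): add — endpoints in different components.
Non-tree edge C-D has weight 7, equal to the heaviest edge on its tree cycle — swapping gives another MST of the same weight. Not unique.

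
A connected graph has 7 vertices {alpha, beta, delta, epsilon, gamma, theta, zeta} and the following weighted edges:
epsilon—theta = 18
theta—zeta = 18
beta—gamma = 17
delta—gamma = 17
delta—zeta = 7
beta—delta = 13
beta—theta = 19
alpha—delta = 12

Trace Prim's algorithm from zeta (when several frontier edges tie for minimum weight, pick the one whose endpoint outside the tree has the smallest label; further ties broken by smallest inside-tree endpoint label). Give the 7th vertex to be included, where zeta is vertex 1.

epsilon

Grow the tree from zeta using Prim:
Step 1: frontier [delta—zeta 7, theta—zeta 18] → take delta—zeta (7); add delta.
Step 2: frontier [alpha—delta 12, beta—delta 13, delta—gamma 17, theta—zeta 18] → take alpha—delta (12); add alpha.
Step 3: frontier [beta—delta 13, delta—gamma 17, theta—zeta 18] → take beta—delta (13); add beta.
Step 4: frontier [beta—gamma 17, beta—theta 19, delta—gamma 17, theta—zeta 18] → take beta—gamma (17); add gamma.
Step 5: frontier [beta—theta 19, theta—zeta 18] → take theta—zeta (18); add theta.
Step 6: frontier [epsilon—theta 18] → take epsilon—theta (18); add epsilon.
Vertex order: zeta, delta, alpha, beta, gamma, theta, epsilon. The 7th vertex is epsilon.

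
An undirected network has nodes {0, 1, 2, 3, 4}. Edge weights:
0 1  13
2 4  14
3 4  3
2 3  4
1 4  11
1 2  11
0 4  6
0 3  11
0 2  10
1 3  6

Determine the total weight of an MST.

Prim, starting at 4.
Step 1: frontier [3 4 3, 0 4 6, 1 4 11, 2 4 14] → take 3 4 (3); add 3.
Step 2: frontier [2 3 4, 1 3 6, 0 3 11, 0 4 6, 1 4 11, 2 4 14] → take 2 3 (4); add 2.
Step 3: frontier [0 2 10, 1 2 11, 1 3 6, 0 3 11, 0 4 6, 1 4 11] → take 0 4 (6); add 0.
Step 4: frontier [0 1 13, 1 2 11, 1 3 6, 1 4 11] → take 1 3 (6); add 1.
MST edges: 3 4, 2 3, 0 4, 1 3; total weight 3+4+6+6 = 19.

19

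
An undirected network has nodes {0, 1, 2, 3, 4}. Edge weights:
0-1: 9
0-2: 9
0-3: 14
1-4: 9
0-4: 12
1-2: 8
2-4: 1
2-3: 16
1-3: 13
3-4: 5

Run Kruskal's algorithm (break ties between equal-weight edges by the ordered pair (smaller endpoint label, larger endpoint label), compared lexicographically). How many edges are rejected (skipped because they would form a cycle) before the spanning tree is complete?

0

Kruskal's algorithm — process edges by increasing weight (ties by edge label):
2-4 (1): add — endpoints in different components.
3-4 (5): add — endpoints in different components.
1-2 (8): add — endpoints in different components.
0-1 (9): add — endpoints in different components.
Edges rejected before the tree was complete: 0.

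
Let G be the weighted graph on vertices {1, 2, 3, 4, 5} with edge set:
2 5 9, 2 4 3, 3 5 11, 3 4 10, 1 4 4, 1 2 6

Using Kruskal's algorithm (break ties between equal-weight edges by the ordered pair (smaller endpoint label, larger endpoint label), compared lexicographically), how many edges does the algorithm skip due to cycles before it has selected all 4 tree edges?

1

Sort edges by weight, then run Kruskal:
2 4 (3): add — endpoints in different components.
1 4 (4): add — endpoints in different components.
1 2 (6): skip — 1 and 2 already connected.
2 5 (9): add — endpoints in different components.
3 4 (10): add — endpoints in different components.
Edges rejected before the tree was complete: 1.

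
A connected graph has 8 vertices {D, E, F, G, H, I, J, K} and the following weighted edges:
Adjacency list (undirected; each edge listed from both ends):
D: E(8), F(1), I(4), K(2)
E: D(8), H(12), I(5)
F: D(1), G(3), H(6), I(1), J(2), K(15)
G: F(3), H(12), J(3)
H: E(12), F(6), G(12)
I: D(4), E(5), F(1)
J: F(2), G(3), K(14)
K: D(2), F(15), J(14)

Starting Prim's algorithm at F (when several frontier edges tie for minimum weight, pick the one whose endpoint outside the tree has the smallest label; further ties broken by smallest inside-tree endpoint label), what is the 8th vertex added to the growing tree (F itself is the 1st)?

H

Grow the tree from F using Prim:
Step 1: frontier [D F 1, F I 1, F J 2, F G 3, F H 6, F K 15] → take D F (1); add D.
Step 2: frontier [D K 2, D I 4, D E 8, F I 1, F J 2, F G 3, F H 6, F K 15] → take F I (1); add I.
Step 3: frontier [D K 2, D E 8, F J 2, F G 3, F H 6, F K 15, E I 5] → take F J (2); add J.
Step 4: frontier [D K 2, D E 8, F G 3, F H 6, F K 15, E I 5, G J 3, J K 14] → take D K (2); add K.
Step 5: frontier [D E 8, F G 3, F H 6, E I 5, G J 3] → take F G (3); add G.
Step 6: frontier [D E 8, F H 6, G H 12, E I 5] → take E I (5); add E.
Step 7: frontier [E H 12, F H 6, G H 12] → take F H (6); add H.
Vertex order: F, D, I, J, K, G, E, H. The 8th vertex is H.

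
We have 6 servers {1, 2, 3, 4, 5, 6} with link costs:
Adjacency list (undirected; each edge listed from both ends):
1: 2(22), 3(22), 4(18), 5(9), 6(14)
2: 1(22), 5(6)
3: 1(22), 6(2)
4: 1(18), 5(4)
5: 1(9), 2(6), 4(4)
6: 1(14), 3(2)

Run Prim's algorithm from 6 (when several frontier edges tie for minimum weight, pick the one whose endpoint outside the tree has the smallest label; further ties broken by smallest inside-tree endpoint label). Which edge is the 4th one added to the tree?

4-5

Prim, starting at 6.
Step 1: frontier [3 6 2, 1 6 14] → take 3 6 (2); add 3.
Step 2: frontier [1 3 22, 1 6 14] → take 1 6 (14); add 1.
Step 3: frontier [1 5 9, 1 4 18, 1 2 22] → take 1 5 (9); add 5.
Step 4: frontier [1 4 18, 1 2 22, 4 5 4, 2 5 6] → take 4 5 (4); add 4.
Step 5: frontier [1 2 22, 2 5 6] → take 2 5 (6); add 2.
The 4th edge added is 4 5.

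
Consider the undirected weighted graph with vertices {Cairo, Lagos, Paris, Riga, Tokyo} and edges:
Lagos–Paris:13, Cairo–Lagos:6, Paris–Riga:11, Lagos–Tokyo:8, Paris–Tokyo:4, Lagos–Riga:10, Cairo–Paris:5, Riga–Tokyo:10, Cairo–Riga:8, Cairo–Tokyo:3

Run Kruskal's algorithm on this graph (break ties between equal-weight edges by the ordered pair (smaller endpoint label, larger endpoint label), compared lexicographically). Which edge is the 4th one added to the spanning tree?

Sort edges by weight, then run Kruskal:
Cairo–Tokyo (3): add — endpoints in different components.
Paris–Tokyo (4): add — endpoints in different components.
Cairo–Paris (5): skip — Cairo and Paris already connected.
Cairo–Lagos (6): add — endpoints in different components.
Cairo–Riga (8): add — endpoints in different components.
The 4th edge added is Cairo–Riga.

Cairo-Riga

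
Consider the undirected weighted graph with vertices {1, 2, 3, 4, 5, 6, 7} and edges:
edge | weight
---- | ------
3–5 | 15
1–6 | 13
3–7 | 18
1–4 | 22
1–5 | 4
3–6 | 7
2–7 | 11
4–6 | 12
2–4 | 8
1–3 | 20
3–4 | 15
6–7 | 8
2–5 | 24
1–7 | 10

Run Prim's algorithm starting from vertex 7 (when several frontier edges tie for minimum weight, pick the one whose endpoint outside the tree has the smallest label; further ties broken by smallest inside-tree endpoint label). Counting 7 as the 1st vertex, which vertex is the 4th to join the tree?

1

Grow the tree from 7 using Prim:
Step 1: cheapest edge leaving the tree is 6–7 (8); add 6.
Step 2: cheapest edge leaving the tree is 3–6 (7); add 3.
Step 3: cheapest edge leaving the tree is 1–7 (10); add 1.
Step 4: cheapest edge leaving the tree is 1–5 (4); add 5.
Step 5: cheapest edge leaving the tree is 2–7 (11); add 2.
Step 6: cheapest edge leaving the tree is 2–4 (8); add 4.
Vertex order: 7, 6, 3, 1, 5, 2, 4. The 4th vertex is 1.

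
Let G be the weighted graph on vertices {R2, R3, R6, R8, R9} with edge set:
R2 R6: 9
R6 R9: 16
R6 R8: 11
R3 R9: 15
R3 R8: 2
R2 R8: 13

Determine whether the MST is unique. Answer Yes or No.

Yes

Kruskal: consider edges lightest-first.
R3 R8 (2): add — endpoints in different components.
R2 R6 (9): add — endpoints in different components.
R6 R8 (11): add — endpoints in different components.
R2 R8 (13): skip — R8 and R2 already connected.
R3 R9 (15): add — endpoints in different components.
Every non-tree edge has weight strictly greater than the heaviest edge on the tree path between its endpoints, so the MST is unique.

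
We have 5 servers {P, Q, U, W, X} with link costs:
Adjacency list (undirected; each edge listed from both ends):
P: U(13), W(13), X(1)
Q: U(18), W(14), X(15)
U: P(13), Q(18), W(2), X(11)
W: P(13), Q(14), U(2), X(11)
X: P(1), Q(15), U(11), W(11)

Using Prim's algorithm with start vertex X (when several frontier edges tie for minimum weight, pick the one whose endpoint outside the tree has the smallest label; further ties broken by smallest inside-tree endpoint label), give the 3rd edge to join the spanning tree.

Grow the tree from X using Prim:
Step 1: cheapest edge leaving the tree is P X (1); add P.
Step 2: cheapest edge leaving the tree is U X (11); add U.
Step 3: cheapest edge leaving the tree is U W (2); add W.
Step 4: cheapest edge leaving the tree is Q W (14); add Q.
The 3rd edge added is U W.

U-W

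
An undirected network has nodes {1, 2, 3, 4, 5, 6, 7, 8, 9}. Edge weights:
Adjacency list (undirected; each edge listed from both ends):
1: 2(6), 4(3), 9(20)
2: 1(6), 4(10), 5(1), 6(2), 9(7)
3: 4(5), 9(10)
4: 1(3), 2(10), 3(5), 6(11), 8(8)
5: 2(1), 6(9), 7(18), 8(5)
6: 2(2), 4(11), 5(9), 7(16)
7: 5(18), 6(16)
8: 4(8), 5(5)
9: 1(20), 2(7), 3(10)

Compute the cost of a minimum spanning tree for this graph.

Kruskal: consider edges lightest-first.
2-5 (1): add — endpoints in different components.
2-6 (2): add — endpoints in different components.
1-4 (3): add — endpoints in different components.
3-4 (5): add — endpoints in different components.
5-8 (5): add — endpoints in different components.
1-2 (6): add — endpoints in different components.
2-9 (7): add — endpoints in different components.
4-8 (8): skip — 4 and 8 already connected.
5-6 (9): skip — 5 and 6 already connected.
2-4 (10): skip — 2 and 4 already connected.
3-9 (10): skip — 3 and 9 already connected.
4-6 (11): skip — 4 and 6 already connected.
6-7 (16): add — endpoints in different components.
MST edges: 2-5, 2-6, 1-4, 3-4, 5-8, 1-2, 2-9, 6-7; total weight 1+2+3+5+5+6+7+16 = 45.

45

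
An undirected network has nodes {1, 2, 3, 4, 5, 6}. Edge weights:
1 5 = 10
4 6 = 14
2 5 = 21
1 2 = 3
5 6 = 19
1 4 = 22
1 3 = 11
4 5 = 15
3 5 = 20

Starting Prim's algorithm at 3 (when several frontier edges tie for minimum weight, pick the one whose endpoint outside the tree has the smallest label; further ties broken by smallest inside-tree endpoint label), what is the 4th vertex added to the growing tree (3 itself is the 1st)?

Grow the tree from 3 using Prim:
Step 1: frontier [1 3 11, 3 5 20] → take 1 3 (11); add 1.
Step 2: frontier [1 2 3, 1 5 10, 1 4 22, 3 5 20] → take 1 2 (3); add 2.
Step 3: frontier [1 5 10, 1 4 22, 2 5 21, 3 5 20] → take 1 5 (10); add 5.
Step 4: frontier [1 4 22, 4 5 15, 5 6 19] → take 4 5 (15); add 4.
Step 5: frontier [4 6 14, 5 6 19] → take 4 6 (14); add 6.
Vertex order: 3, 1, 2, 5, 4, 6. The 4th vertex is 5.

5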